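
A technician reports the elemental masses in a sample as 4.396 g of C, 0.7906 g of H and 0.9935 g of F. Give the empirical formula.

Moles — C: 4.396 / 12.01 = 0.366 mol; H: 0.7906 / 1.008 = 0.7843 mol; F: 0.9935 / 19.00 = 0.05229 mol
Smallest is F at 0.05229 mol; normalising gives C 7.000, H 15.000, F 1.000
→ C7H15F

C7H15F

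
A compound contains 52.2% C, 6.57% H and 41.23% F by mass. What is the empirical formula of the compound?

C2H3F

Assume 100 g: 52.2 g C, 6.57 g H, 41.23 g F.
n(C) = 52.2/12.01 = 4.346, n(H) = 6.57/1.008 = 6.518, n(F) = 41.23/19.00 = 2.17
Smallest is F at 2.17 mol; normalising gives C 2.003, H 3.004, F 1.000
≈ 2:3:1 → C2H3F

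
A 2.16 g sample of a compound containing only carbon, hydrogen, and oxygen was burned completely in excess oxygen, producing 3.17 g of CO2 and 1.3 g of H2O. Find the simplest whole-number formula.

mol C = 3.17 / 44.01 = 0.07203; mass C = 0.07203 × 12.01 = 0.8651 g
mol H = 2 × (1.3 / 18.02) = 0.1443; mass H = 0.1443 × 1.008 = 0.1454 g
mass O = 2.16 − (1.011) = 1.149 g → mol O = 0.07184
Ratios (÷ 0.07184): C 1.003, H 2.008, O 1.000
≈ 1:2:1 → CH2O

CH2O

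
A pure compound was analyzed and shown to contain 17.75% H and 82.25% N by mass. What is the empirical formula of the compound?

H3N

Assume 100 g: 17.75 g H, 82.25 g N.
H: 17.75 g ÷ 1.008 g/mol = 17.61 mol
N: 82.25 g ÷ 14.01 g/mol = 5.871 mol
Divide by the smallest (5.871 mol N): H 2.999, N 1.000
→ H3N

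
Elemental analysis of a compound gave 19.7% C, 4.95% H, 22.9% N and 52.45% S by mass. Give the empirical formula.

Assume 100 g: 19.7 g C, 4.95 g H, 22.9 g N, 52.45 g S.
Moles — C: 19.7 / 12.01 = 1.64 mol; H: 4.95 / 1.008 = 4.911 mol; N: 22.9 / 14.01 = 1.635 mol; S: 52.45 / 32.07 = 1.635 mol
Smallest is N at 1.635 mol; normalising gives C 1.004, H 3.004, N 1.000, S 1.001
≈ 1:3:1:1 → CH3NS

CH3NS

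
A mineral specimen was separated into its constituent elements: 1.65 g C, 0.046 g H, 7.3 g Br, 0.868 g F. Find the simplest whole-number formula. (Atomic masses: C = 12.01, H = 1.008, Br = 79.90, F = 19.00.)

C: 1.65 g ÷ 12.01 g/mol = 0.1374 mol
H: 0.046 g ÷ 1.008 g/mol = 0.04563 mol
Br: 7.3 g ÷ 79.90 g/mol = 0.09136 mol
F: 0.868 g ÷ 19.00 g/mol = 0.04568 mol
Ratios (÷ 0.04563): C 3.011, H 1.000, Br 2.002, F 1.001
≈ 3:1:2:1 → C3HBr2F

C3HBr2F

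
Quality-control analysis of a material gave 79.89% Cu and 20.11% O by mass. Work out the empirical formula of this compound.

Assume 100 g: 79.89 g Cu, 20.11 g O.
Cu: 79.89 g ÷ 63.55 g/mol = 1.257 mol
O: 20.11 g ÷ 16.00 g/mol = 1.257 mol
Ratios (÷ 1.257): Cu 1.000, O 1.000
→ CuO

CuO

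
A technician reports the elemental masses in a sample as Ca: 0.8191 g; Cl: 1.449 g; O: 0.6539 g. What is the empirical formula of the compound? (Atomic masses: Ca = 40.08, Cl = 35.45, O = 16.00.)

Moles — Ca: 0.8191 / 40.08 = 0.02044 mol; Cl: 1.449 / 35.45 = 0.04087 mol; O: 0.6539 / 16.00 = 0.04087 mol
Divide by the smallest (0.02044 mol Ca): Ca 1.000, Cl 2.000, O 2.000
≈ 1:2:2 → CaCl2O2

CaCl2O2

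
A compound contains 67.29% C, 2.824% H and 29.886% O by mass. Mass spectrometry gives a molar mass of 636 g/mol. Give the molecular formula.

C36H18O12

Assume 100 g: 67.29 g C, 2.824 g H, 29.886 g O.
C: 67.29 g ÷ 12.01 g/mol = 5.603 mol
H: 2.824 g ÷ 1.008 g/mol = 2.802 mol
O: 29.886 g ÷ 16.00 g/mol = 1.868 mol
Divide by the smallest (1.868 mol O): C 3.000, H 1.500, O 1.000
×2: C 6.00, H 3.00, O 2.00 → C6H3O2
Empirical-formula mass = 107.08 g/mol
n = 636 / 107.08 = 5.94 ≈ 6
Molecular formula = (C6H3O2)×6 = C36H18O12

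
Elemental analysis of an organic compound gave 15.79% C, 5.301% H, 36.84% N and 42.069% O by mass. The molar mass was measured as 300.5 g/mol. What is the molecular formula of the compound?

C4H16N8O8

Assume 100 g: 15.79 g C, 5.301 g H, 36.84 g N, 42.069 g O.
Moles — C: 15.79 / 12.01 = 1.315 mol; H: 5.301 / 1.008 = 5.259 mol; N: 36.84 / 14.01 = 2.63 mol; O: 42.069 / 16.00 = 2.629 mol
Divide by the smallest (1.315 mol C): C 1.000, H 4.000, N 2.000, O 2.000
→ CH4N2O2
Empirical-formula mass = 76.06 g/mol
n = 300.5 / 76.06 = 3.95 ≈ 4
Molecular formula = (CH4N2O2)×4 = C4H16N8O8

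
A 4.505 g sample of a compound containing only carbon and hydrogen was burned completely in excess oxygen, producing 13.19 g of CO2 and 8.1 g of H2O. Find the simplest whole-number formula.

CH3

mol C = 13.19 / 44.01 = 0.2997; mass C = 0.2997 × 12.01 = 3.599 g
mol H = 2 × (8.1 / 18.02) = 0.8990; mass H = 0.8990 × 1.008 = 0.9062 g
Ratios (÷ 0.2997): C 1.000, H 3.000
≈ 1:3 → CH3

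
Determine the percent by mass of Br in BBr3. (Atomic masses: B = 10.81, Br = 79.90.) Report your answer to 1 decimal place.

Molar mass = 1(10.81) + 3(79.90) = 250.510 g/mol
Mass of Br per mole = 3 × 79.90 = 239.700 g
% Br = 239.700 / 250.510 × 100 = 95.7%

95.7%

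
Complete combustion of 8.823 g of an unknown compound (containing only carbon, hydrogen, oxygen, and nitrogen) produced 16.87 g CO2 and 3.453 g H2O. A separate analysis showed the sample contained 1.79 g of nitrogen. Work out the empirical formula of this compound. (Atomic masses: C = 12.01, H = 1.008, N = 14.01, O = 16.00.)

mol C = 16.87 / 44.01 = 0.3833; mass C = 0.3833 × 12.01 = 4.604 g
mol H = 2 × (3.453 / 18.02) = 0.3832; mass H = 0.3832 × 1.008 = 0.3863 g
mol N = 1.79 / 14.01 = 0.1278
mass O = 8.823 − (6.780) = 2.043 g → mol O = 0.1277
Ratios (÷ 0.1277): C 3.002, H 3.001, N 1.001, O 1.000
Ratio ≈ 3:3:1:1, so the empirical formula is C3H3NO

C3H3NO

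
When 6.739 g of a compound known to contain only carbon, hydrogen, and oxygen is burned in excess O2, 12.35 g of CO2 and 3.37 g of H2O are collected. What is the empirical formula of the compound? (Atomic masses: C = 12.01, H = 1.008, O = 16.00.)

C3H4O2

mol C = 12.35 / 44.01 = 0.2806; mass C = 0.2806 × 12.01 = 3.370 g
mol H = 2 × (3.37 / 18.02) = 0.3740; mass H = 0.3740 × 1.008 = 0.3770 g
mass O = 6.739 − (3.747) = 2.992 g → mol O = 0.1870
Smallest is O at 0.187 mol; normalising gives C 1.501, H 2.000, O 1.000
Multiply by 2: C 3.00, H 4.00, O 2.00 → C3H4O2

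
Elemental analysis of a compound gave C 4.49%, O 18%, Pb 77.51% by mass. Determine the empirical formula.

CO3Pb

Assume 100 g: 4.49 g C, 18 g O, 77.51 g Pb.
C: 4.49 g ÷ 12.01 g/mol = 0.3739 mol
O: 18 g ÷ 16.00 g/mol = 1.125 mol
Pb: 77.51 g ÷ 207.2 g/mol = 0.3741 mol
Divide by the smallest (0.3739 mol C): C 1.000, O 3.009, Pb 1.001
→ CO3Pb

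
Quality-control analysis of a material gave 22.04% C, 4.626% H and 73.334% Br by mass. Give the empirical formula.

Assume 100 g: 22.04 g C, 4.626 g H, 73.334 g Br.
Moles — C: 22.04 / 12.01 = 1.835 mol; H: 4.626 / 1.008 = 4.589 mol; Br: 73.334 / 79.90 = 0.9178 mol
Divide by the smallest (0.9178 mol Br): C 1.999, H 5.000, Br 1.000
≈ 2:5:1 → C2H5Br

C2H5Br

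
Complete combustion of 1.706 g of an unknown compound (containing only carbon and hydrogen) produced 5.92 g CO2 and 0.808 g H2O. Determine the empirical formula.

C3H2

mol C = 5.92 / 44.01 = 0.1345; mass C = 0.1345 × 12.01 = 1.616 g
mol H = 2 × (0.808 / 18.02) = 0.08968; mass H = 0.08968 × 1.008 = 0.09040 g
Smallest is H at 0.08968 mol; normalising gives C 1.500, H 1.000
×2: C 3.00, H 2.00 → C3H2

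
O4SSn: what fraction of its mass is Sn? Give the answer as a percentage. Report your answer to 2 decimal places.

55.27%

Molar mass = 4(16.00) + 1(32.07) + 1(118.71) = 214.780 g/mol
Mass of Sn per mole = 1 × 118.71 = 118.710 g
% Sn = 118.710 / 214.780 × 100 = 55.27%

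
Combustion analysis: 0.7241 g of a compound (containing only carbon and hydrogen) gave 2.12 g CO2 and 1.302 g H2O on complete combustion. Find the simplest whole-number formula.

mol C = 2.12 / 44.01 = 0.04817; mass C = 0.04817 × 12.01 = 0.5785 g
mol H = 2 × (1.302 / 18.02) = 0.1445; mass H = 0.1445 × 1.008 = 0.1457 g
Smallest is C at 0.04817 mol; normalising gives C 1.000, H 3.000
Ratio ≈ 1:3, so the empirical formula is CH3

CH3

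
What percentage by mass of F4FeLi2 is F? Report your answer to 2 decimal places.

Molar mass = 4(19.00) + 1(55.85) + 2(6.94) = 145.730 g/mol
Mass of F per mole = 4 × 19.00 = 76.000 g
% F = 76.000 / 145.730 × 100 = 52.15%

52.15%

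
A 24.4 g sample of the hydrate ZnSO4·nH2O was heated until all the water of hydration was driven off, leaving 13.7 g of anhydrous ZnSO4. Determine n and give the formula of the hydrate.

ZnSO4·7H2O

Mass of water lost = 24.4 − 13.7 = 10.7 g → 10.7 / 18.02 = 0.5938 mol H2O
Molar mass of ZnSO4 = 161.45 g/mol → mol ZnSO4 = 13.7 / 161.45 = 0.08486
n = 0.5938 / 0.08486 = 7.00 ≈ 7 → ZnSO4·7H2O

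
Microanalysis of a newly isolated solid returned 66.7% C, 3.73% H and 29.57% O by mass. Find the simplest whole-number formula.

C3H2O

Assume 100 g: 66.7 g C, 3.73 g H, 29.57 g O.
n(C) = 66.7/12.01 = 5.554, n(H) = 3.73/1.008 = 3.7, n(O) = 29.57/16.00 = 1.848
Divide by the smallest (1.848 mol O): C 3.005, H 2.002, O 1.000
≈ 3:2:1 → C3H2O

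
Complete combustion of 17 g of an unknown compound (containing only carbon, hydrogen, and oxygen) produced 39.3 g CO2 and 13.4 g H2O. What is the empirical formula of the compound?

C3H5O

mol C = 39.3 / 44.01 = 0.8930; mass C = 0.8930 × 12.01 = 10.72 g
mol H = 2 × (13.4 / 18.02) = 1.487; mass H = 1.487 × 1.008 = 1.499 g
mass O = 17 − (12.22) = 4.776 g → mol O = 0.2985
Divide by the smallest (0.2985 mol O): C 2.991, H 4.982, O 1.000
Ratio ≈ 3:5:1, so the empirical formula is C3H5O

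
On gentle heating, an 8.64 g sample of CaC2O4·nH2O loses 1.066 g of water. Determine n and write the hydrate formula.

Mass of anhydrous CaC2O4 = 8.64 − 1.066 = 7.574 g
mol H2O = 1.066 / 18.02 = 0.05916
Molar mass of CaC2O4 = 128.10 g/mol → mol CaC2O4 = 7.574 / 128.10 = 0.05913
n = 0.05916 / 0.05913 = 1.00 ≈ 1 → CaC2O4·H2O

CaC2O4·H2O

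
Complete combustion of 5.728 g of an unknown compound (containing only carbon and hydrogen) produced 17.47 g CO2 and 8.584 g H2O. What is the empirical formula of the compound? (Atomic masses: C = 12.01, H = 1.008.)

mol C = 17.47 / 44.01 = 0.3970; mass C = 0.3970 × 12.01 = 4.767 g
mol H = 2 × (8.584 / 18.02) = 0.9527; mass H = 0.9527 × 1.008 = 0.9603 g
Smallest is C at 0.397 mol; normalising gives C 1.000, H 2.400
×5: C 5.00, H 12.00 → C5H12

C5H12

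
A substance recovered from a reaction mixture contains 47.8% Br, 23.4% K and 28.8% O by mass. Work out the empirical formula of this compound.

BrKO3

Assume 100 g: 47.8 g Br, 23.4 g K, 28.8 g O.
Br: 47.8 g ÷ 79.90 g/mol = 0.5982 mol
K: 23.4 g ÷ 39.10 g/mol = 0.5985 mol
O: 28.8 g ÷ 16.00 g/mol = 1.8 mol
Smallest is Br at 0.5982 mol; normalising gives Br 1.000, K 1.000, O 3.009
→ BrKO3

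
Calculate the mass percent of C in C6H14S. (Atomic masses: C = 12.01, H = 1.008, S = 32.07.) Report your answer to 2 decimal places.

Molar mass = 6(12.01) + 14(1.008) + 1(32.07) = 118.242 g/mol
Mass of C per mole = 6 × 12.01 = 72.060 g
% C = 72.060 / 118.242 × 100 = 60.94%

60.94%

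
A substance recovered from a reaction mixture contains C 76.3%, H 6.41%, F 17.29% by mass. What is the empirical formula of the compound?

C7H7F

Assume 100 g: 76.3 g C, 6.41 g H, 17.29 g F.
C: 76.3 g ÷ 12.01 g/mol = 6.353 mol
H: 6.41 g ÷ 1.008 g/mol = 6.359 mol
F: 17.29 g ÷ 19.00 g/mol = 0.91 mol
Smallest is F at 0.91 mol; normalising gives C 6.981, H 6.988, F 1.000
Ratio ≈ 7:7:1, so the empirical formula is C7H7F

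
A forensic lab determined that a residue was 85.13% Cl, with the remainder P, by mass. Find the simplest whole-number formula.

Assume 100 g: 85.13 g Cl, 14.87 g P.
n(Cl) = 85.13/35.45 = 2.401, n(P) = 14.87/30.97 = 0.4801
Ratios (÷ 0.4801): Cl 5.001, P 1.000
≈ 5:1 → Cl5P

Cl5P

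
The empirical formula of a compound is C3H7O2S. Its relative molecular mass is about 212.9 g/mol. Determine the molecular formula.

C6H14O4S2

Empirical-formula mass = 107.16 g/mol
n = 212.9 / 107.16 = 1.99 ≈ 2
Molecular formula = (C3H7O2S)2 = C6H14O4S2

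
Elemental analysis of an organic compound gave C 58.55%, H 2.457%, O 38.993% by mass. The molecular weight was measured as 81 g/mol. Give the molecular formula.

C4H2O2

Assume 100 g: 58.55 g C, 2.457 g H, 38.993 g O.
Moles — C: 58.55 / 12.01 = 4.875 mol; H: 2.457 / 1.008 = 2.438 mol; O: 38.993 / 16.00 = 2.437 mol
Smallest is O at 2.437 mol; normalising gives C 2.000, H 1.000, O 1.000
≈ 2:1:1 → C2HO
Empirical-formula mass = 41.03 g/mol
n = 81 / 41.03 = 1.97 ≈ 2
Molecular formula = (C2HO)×2 = C4H2O2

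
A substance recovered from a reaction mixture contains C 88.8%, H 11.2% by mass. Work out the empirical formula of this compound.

Assume 100 g: 88.8 g C, 11.2 g H.
Moles — C: 88.8 / 12.01 = 7.394 mol; H: 11.2 / 1.008 = 11.11 mol
Divide by the smallest (7.394 mol C): C 1.000, H 1.503
×2: C 2.00, H 3.01 → C2H3

C2H3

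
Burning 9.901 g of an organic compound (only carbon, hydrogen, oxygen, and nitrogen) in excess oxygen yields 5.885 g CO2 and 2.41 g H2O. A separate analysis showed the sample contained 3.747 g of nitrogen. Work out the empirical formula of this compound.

mol C = 5.885 / 44.01 = 0.1337; mass C = 0.1337 × 12.01 = 1.606 g
mol H = 2 × (2.41 / 18.02) = 0.2675; mass H = 0.2675 × 1.008 = 0.2696 g
mol N = 3.747 / 14.01 = 0.2675
mass O = 9.901 − (5.623) = 4.278 g → mol O = 0.2674
Smallest is C at 0.1337 mol; normalising gives C 1.000, H 2.000, N 2.000, O 2.000
≈ 1:2:2:2 → CH2N2O2

CH2N2O2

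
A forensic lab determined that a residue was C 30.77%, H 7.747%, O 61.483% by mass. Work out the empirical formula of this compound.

C2H6O3

Assume 100 g: 30.77 g C, 7.747 g H, 61.483 g O.
C: 30.77 g ÷ 12.01 g/mol = 2.562 mol
H: 7.747 g ÷ 1.008 g/mol = 7.686 mol
O: 61.483 g ÷ 16.00 g/mol = 3.843 mol
Divide by the smallest (2.562 mol C): C 1.000, H 3.000, O 1.500
×2: C 2.00, H 6.00, O 3.00 → C2H6O3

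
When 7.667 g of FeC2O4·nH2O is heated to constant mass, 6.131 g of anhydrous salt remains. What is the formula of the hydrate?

Mass of water lost = 7.667 − 6.131 = 1.536 g → 1.536 / 18.02 = 0.08524 mol H2O
Molar mass of FeC2O4 = 143.87 g/mol → mol FeC2O4 = 6.131 / 143.87 = 0.04261
n = 0.08524 / 0.04261 = 2.00 ≈ 2 → FeC2O4·2H2O

FeC2O4·2H2O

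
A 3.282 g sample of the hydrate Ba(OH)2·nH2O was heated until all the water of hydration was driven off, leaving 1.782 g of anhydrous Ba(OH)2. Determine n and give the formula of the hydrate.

Mass of water lost = 3.282 − 1.782 = 1.5 g → 1.5 / 18.02 = 0.08324 mol H2O
Molar mass of Ba(OH)2 = 171.35 g/mol → mol Ba(OH)2 = 1.782 / 171.35 = 0.0104
n = 0.08324 / 0.0104 = 8.00 ≈ 8 → Ba(OH)2·8H2O

Ba(OH)2·8H2O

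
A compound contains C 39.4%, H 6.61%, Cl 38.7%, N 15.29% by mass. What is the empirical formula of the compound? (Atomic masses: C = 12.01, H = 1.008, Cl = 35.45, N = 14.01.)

C3H6ClN

Assume 100 g: 39.4 g C, 6.61 g H, 38.7 g Cl, 15.29 g N.
Moles — C: 39.4 / 12.01 = 3.281 mol; H: 6.61 / 1.008 = 6.558 mol; Cl: 38.7 / 35.45 = 1.092 mol; N: 15.29 / 14.01 = 1.091 mol
Ratios (÷ 1.091): C 3.006, H 6.009, Cl 1.000, N 1.000
Ratio ≈ 3:6:1:1, so the empirical formula is C3H6ClN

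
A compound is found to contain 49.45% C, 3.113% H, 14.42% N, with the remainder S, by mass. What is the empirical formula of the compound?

C4H3NS

Assume 100 g: 49.45 g C, 3.113 g H, 14.42 g N, 33.017 g S.
n(C) = 49.45/12.01 = 4.117, n(H) = 3.113/1.008 = 3.088, n(N) = 14.42/14.01 = 1.029, n(S) = 33.017/32.07 = 1.03
Ratios (÷ 1.029): C 4.000, H 3.000, N 1.000, S 1.000
≈ 4:3:1:1 → C4H3NS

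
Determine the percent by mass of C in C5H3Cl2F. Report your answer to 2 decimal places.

39.26%

Molar mass = 5(12.01) + 3(1.008) + 2(35.45) + 1(19.00) = 152.974 g/mol
Mass of C per mole = 5 × 12.01 = 60.050 g
% C = 60.050 / 152.974 × 100 = 39.26%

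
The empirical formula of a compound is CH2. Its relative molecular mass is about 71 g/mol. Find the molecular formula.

Empirical-formula mass = 14.03 g/mol
n = 71 / 14.03 = 5.06 ≈ 5
Molecular formula = (CH2)5 = C5H10

C5H10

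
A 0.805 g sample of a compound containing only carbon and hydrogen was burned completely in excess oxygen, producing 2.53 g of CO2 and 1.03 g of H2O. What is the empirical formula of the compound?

CH2

mol C = 2.53 / 44.01 = 0.05749; mass C = 0.05749 × 12.01 = 0.6904 g
mol H = 2 × (1.03 / 18.02) = 0.1143; mass H = 0.1143 × 1.008 = 0.1152 g
Ratios (÷ 0.05749): C 1.000, H 1.989
→ CH2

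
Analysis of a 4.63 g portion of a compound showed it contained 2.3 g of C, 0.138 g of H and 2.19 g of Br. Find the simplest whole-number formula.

n(C) = 2.3/12.01 = 0.1915, n(H) = 0.138/1.008 = 0.1369, n(Br) = 2.19/79.90 = 0.02741
Ratios (÷ 0.02741): C 6.987, H 4.995, Br 1.000
Ratio ≈ 7:5:1, so the empirical formula is C7H5Br

C7H5Br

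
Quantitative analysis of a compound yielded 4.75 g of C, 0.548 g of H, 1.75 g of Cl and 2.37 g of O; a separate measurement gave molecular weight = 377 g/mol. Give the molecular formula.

n(C) = 4.75/12.01 = 0.3955, n(H) = 0.548/1.008 = 0.5437, n(Cl) = 1.75/35.45 = 0.04937, n(O) = 2.37/16.00 = 0.1481
Smallest is Cl at 0.04937 mol; normalising gives C 8.012, H 11.013, Cl 1.000, O 3.001
≈ 8:11:1:3 → C8H11ClO3
Empirical-formula mass = 190.62 g/mol
n = 377 / 190.62 = 1.98 ≈ 2
Molecular formula = (C8H11ClO3)×2 = C16H22Cl2O6

C16H22Cl2O6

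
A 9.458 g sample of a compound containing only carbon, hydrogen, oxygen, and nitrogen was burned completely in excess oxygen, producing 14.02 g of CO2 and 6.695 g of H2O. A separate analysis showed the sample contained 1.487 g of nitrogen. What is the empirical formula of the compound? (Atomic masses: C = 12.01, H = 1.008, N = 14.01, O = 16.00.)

C3H7NO2

mol C = 14.02 / 44.01 = 0.3186; mass C = 0.3186 × 12.01 = 3.826 g
mol H = 2 × (6.695 / 18.02) = 0.7431; mass H = 0.7431 × 1.008 = 0.7490 g
mol N = 1.487 / 14.01 = 0.1061
mass O = 9.458 − (6.062) = 3.396 g → mol O = 0.2123
Ratios (÷ 0.1061): C 3.001, H 7.001, N 1.000, O 2.000
→ C3H7NO2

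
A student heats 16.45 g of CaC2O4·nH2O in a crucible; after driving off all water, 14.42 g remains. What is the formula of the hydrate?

CaC2O4·H2O

Mass of water lost = 16.45 − 14.42 = 2.03 g → 2.03 / 18.02 = 0.1127 mol H2O
Molar mass of CaC2O4 = 128.10 g/mol → mol CaC2O4 = 14.42 / 128.10 = 0.1126
n = 0.1127 / 0.1126 = 1.00 ≈ 1 → CaC2O4·H2O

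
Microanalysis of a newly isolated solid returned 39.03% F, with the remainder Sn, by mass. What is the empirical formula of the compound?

F4Sn

Assume 100 g: 39.03 g F, 60.97 g Sn.
Moles — F: 39.03 / 19.00 = 2.054 mol; Sn: 60.97 / 118.71 = 0.5136 mol
Ratios (÷ 0.5136): F 4.000, Sn 1.000
≈ 4:1 → F4Sn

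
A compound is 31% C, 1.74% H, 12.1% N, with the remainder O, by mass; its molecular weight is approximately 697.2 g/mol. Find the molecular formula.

Assume 100 g: 31 g C, 1.74 g H, 12.1 g N, 55.16 g O.
Moles — C: 31 / 12.01 = 2.581 mol; H: 1.74 / 1.008 = 1.726 mol; N: 12.1 / 14.01 = 0.8637 mol; O: 55.16 / 16.00 = 3.447 mol
Ratios (÷ 0.8637): C 2.989, H 1.999, N 1.000, O 3.992
Ratio ≈ 3:2:1:4, so the empirical formula is C3H2NO4
Empirical-formula mass = 116.06 g/mol
n = 697.2 / 116.06 = 6.01 ≈ 6
Molecular formula = (C3H2NO4)×6 = C18H12N6O24

C18H12N6O24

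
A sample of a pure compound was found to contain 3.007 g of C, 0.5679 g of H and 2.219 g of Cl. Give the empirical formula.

C: 3.007 g ÷ 12.01 g/mol = 0.2504 mol
H: 0.5679 g ÷ 1.008 g/mol = 0.5634 mol
Cl: 2.219 g ÷ 35.45 g/mol = 0.0626 mol
Smallest is Cl at 0.0626 mol; normalising gives C 4.000, H 9.001, Cl 1.000
≈ 4:9:1 → C4H9Cl

C4H9Cl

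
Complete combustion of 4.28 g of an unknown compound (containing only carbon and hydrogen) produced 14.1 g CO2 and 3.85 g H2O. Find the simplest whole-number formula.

mol C = 14.1 / 44.01 = 0.3204; mass C = 0.3204 × 12.01 = 3.848 g
mol H = 2 × (3.85 / 18.02) = 0.4273; mass H = 0.4273 × 1.008 = 0.4307 g
Ratios (÷ 0.3204): C 1.000, H 1.334
×3: C 3.00, H 4.00 → C3H4

C3H4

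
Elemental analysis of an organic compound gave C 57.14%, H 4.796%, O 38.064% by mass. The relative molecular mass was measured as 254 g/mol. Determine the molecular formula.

Assume 100 g: 57.14 g C, 4.796 g H, 38.064 g O.
Moles — C: 57.14 / 12.01 = 4.758 mol; H: 4.796 / 1.008 = 4.758 mol; O: 38.064 / 16.00 = 2.379 mol
Divide by the smallest (2.379 mol O): C 2.000, H 2.000, O 1.000
Ratio ≈ 2:2:1, so the empirical formula is C2H2O
Empirical-formula mass = 42.04 g/mol
n = 254 / 42.04 = 6.04 ≈ 6
Molecular formula = (C2H2O)×6 = C12H12O6

C12H12O6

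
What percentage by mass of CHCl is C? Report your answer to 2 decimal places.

Molar mass = 1(12.01) + 1(1.008) + 1(35.45) = 48.468 g/mol
Mass of C per mole = 1 × 12.01 = 12.010 g
% C = 12.010 / 48.468 × 100 = 24.78%

24.78%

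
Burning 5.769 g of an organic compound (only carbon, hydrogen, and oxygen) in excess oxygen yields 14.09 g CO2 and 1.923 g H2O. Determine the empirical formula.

mol C = 14.09 / 44.01 = 0.3202; mass C = 0.3202 × 12.01 = 3.845 g
mol H = 2 × (1.923 / 18.02) = 0.2134; mass H = 0.2134 × 1.008 = 0.2151 g
mass O = 5.769 − (4.060) = 1.709 g → mol O = 0.1068
Ratios (÷ 0.1068): C 2.998, H 1.998, O 1.000
Ratio ≈ 3:2:1, so the empirical formula is C3H2O

C3H2O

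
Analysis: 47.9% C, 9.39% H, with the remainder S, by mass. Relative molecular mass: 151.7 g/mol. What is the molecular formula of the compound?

Assume 100 g: 47.9 g C, 9.39 g H, 42.71 g S.
Moles — C: 47.9 / 12.01 = 3.988 mol; H: 9.39 / 1.008 = 9.315 mol; S: 42.71 / 32.07 = 1.332 mol
Ratios (÷ 1.332): C 2.995, H 6.995, S 1.000
≈ 3:7:1 → C3H7S
Empirical-formula mass = 75.16 g/mol
n = 151.7 / 75.16 = 2.02 ≈ 2
Molecular formula = (C3H7S)×2 = C6H14S2

C6H14S2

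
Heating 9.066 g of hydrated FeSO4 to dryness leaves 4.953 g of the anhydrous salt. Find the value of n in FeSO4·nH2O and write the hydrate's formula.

FeSO4·7H2O

Mass of water lost = 9.066 − 4.953 = 4.113 g → 4.113 / 18.02 = 0.2282 mol H2O
Molar mass of FeSO4 = 151.92 g/mol → mol FeSO4 = 4.953 / 151.92 = 0.0326
n = 0.2282 / 0.0326 = 7.00 ≈ 7 → FeSO4·7H2O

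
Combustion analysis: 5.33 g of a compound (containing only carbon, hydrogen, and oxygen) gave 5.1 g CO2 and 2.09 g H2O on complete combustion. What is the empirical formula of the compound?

CH2O2

mol C = 5.1 / 44.01 = 0.1159; mass C = 0.1159 × 12.01 = 1.392 g
mol H = 2 × (2.09 / 18.02) = 0.2320; mass H = 0.2320 × 1.008 = 0.2338 g
mass O = 5.33 − (1.626) = 3.704 g → mol O = 0.2315
Ratios (÷ 0.1159): C 1.000, H 2.002, O 1.998
≈ 1:2:2 → CH2O2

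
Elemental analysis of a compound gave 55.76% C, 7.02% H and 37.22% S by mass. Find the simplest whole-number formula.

C4H6S

Assume 100 g: 55.76 g C, 7.02 g H, 37.22 g S.
Moles — C: 55.76 / 12.01 = 4.643 mol; H: 7.02 / 1.008 = 6.964 mol; S: 37.22 / 32.07 = 1.161 mol
Divide by the smallest (1.161 mol S): C 4.000, H 6.001, S 1.000
Ratio ≈ 4:6:1, so the empirical formula is C4H6S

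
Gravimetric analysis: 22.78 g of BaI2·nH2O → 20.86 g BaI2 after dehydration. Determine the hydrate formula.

Mass of water lost = 22.78 − 20.86 = 1.92 g → 1.92 / 18.02 = 0.1065 mol H2O
Molar mass of BaI2 = 391.13 g/mol → mol BaI2 = 20.86 / 391.13 = 0.05333
n = 0.1065 / 0.05333 = 2.00 ≈ 2 → BaI2·2H2O

BaI2·2H2O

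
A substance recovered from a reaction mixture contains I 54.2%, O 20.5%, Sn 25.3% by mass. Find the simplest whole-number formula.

I2O6Sn

Assume 100 g: 54.2 g I, 20.5 g O, 25.3 g Sn.
n(I) = 54.2/126.90 = 0.4271, n(O) = 20.5/16.00 = 1.281, n(Sn) = 25.3/118.71 = 0.2131
Smallest is Sn at 0.2131 mol; normalising gives I 2.004, O 6.012, Sn 1.000
→ I2O6Sn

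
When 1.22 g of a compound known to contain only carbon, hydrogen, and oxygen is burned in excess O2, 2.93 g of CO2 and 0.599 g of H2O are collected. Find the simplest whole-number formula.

mol C = 2.93 / 44.01 = 0.06658; mass C = 0.06658 × 12.01 = 0.7996 g
mol H = 2 × (0.599 / 18.02) = 0.06648; mass H = 0.06648 × 1.008 = 0.06701 g
mass O = 1.22 − (0.8666) = 0.3534 g → mol O = 0.02209
Smallest is O at 0.02209 mol; normalising gives C 3.014, H 3.010, O 1.000
→ C3H3O

C3H3O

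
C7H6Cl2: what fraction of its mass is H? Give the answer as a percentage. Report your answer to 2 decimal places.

3.76%

Molar mass = 7(12.01) + 6(1.008) + 2(35.45) = 161.018 g/mol
Mass of H per mole = 6 × 1.008 = 6.048 g
% H = 6.048 / 161.018 × 100 = 3.76%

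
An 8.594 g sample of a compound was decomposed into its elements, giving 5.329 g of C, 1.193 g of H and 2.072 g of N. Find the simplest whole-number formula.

Moles — C: 5.329 / 12.01 = 0.4437 mol; H: 1.193 / 1.008 = 1.184 mol; N: 2.072 / 14.01 = 0.1479 mol
Ratios (÷ 0.1479): C 3.000, H 8.003, N 1.000
≈ 3:8:1 → C3H8N

C3H8N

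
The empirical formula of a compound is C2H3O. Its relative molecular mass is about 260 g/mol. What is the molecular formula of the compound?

Empirical-formula mass = 43.04 g/mol
n = 260 / 43.04 = 6.04 ≈ 6
Molecular formula = (C2H3O)6 = C12H18O6

C12H18O6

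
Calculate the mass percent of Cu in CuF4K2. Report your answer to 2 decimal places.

Molar mass = 1(63.55) + 4(19.00) + 2(39.10) = 217.750 g/mol
Mass of Cu per mole = 1 × 63.55 = 63.550 g
% Cu = 63.550 / 217.750 × 100 = 29.18%

29.18%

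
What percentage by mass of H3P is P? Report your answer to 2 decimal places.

91.10%

Molar mass = 3(1.008) + 1(30.97) = 33.994 g/mol
Mass of P per mole = 1 × 30.97 = 30.970 g
% P = 30.970 / 33.994 × 100 = 91.10%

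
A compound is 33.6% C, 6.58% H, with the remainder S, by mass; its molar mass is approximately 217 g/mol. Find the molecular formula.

Assume 100 g: 33.6 g C, 6.58 g H, 59.82 g S.
Moles — C: 33.6 / 12.01 = 2.798 mol; H: 6.58 / 1.008 = 6.528 mol; S: 59.82 / 32.07 = 1.865 mol
Smallest is S at 1.865 mol; normalising gives C 1.500, H 3.500, S 1.000
Scaling by 2: C 3.00, H 7.00, S 2.00 → C3H7S2
Empirical-formula mass = 107.23 g/mol
n = 217 / 107.23 = 2.02 ≈ 2
Molecular formula = (C3H7S2)×2 = C6H14S4

C6H14S4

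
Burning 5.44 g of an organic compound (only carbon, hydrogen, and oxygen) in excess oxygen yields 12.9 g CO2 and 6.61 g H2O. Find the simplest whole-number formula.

C4H10O

mol C = 12.9 / 44.01 = 0.2931; mass C = 0.2931 × 12.01 = 3.520 g
mol H = 2 × (6.61 / 18.02) = 0.7336; mass H = 0.7336 × 1.008 = 0.7395 g
mass O = 5.44 − (4.260) = 1.180 g → mol O = 0.07376
Ratios (÷ 0.07376): C 3.974, H 9.946, O 1.000
≈ 4:10:1 → C4H10O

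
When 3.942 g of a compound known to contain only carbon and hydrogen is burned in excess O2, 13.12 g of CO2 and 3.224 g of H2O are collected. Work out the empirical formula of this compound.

C5H6

mol C = 13.12 / 44.01 = 0.2981; mass C = 0.2981 × 12.01 = 3.580 g
mol H = 2 × (3.224 / 18.02) = 0.3578; mass H = 0.3578 × 1.008 = 0.3607 g
Divide by the smallest (0.2981 mol C): C 1.000, H 1.200
Multiply by 5: C 5.00, H 6.00 → C5H6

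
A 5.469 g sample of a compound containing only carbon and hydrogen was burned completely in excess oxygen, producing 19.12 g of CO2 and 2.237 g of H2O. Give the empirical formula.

C7H4

mol C = 19.12 / 44.01 = 0.4344; mass C = 0.4344 × 12.01 = 5.218 g
mol H = 2 × (2.237 / 18.02) = 0.2483; mass H = 0.2483 × 1.008 = 0.2503 g
Divide by the smallest (0.2483 mol H): C 1.750, H 1.000
×4: C 7.00, H 4.00 → C7H4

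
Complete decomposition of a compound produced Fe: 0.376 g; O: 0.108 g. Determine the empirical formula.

n(Fe) = 0.376/55.85 = 0.006732, n(O) = 0.108/16.00 = 0.00675
Ratios (÷ 0.006732): Fe 1.000, O 1.003
Ratio ≈ 1:1, so the empirical formula is FeO

FeO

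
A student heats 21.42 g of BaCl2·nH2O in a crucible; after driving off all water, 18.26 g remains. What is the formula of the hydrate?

Mass of water lost = 21.42 − 18.26 = 3.16 g → 3.16 / 18.02 = 0.1754 mol H2O
Molar mass of BaCl2 = 208.23 g/mol → mol BaCl2 = 18.26 / 208.23 = 0.08769
n = 0.1754 / 0.08769 = 2.00 ≈ 2 → BaCl2·2H2O

BaCl2·2H2O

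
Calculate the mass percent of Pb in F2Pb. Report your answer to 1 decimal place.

Molar mass = 2(19.00) + 1(207.2) = 245.200 g/mol
Mass of Pb per mole = 1 × 207.2 = 207.200 g
% Pb = 207.200 / 245.200 × 100 = 84.5%

84.5%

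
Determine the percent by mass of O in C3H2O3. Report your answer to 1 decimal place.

Molar mass = 3(12.01) + 2(1.008) + 3(16.00) = 86.046 g/mol
Mass of O per mole = 3 × 16.00 = 48.000 g
% O = 48.000 / 86.046 × 100 = 55.8%

55.8%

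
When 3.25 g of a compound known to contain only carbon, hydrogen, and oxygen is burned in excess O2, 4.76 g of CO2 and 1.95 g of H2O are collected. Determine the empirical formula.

mol C = 4.76 / 44.01 = 0.1082; mass C = 0.1082 × 12.01 = 1.299 g
mol H = 2 × (1.95 / 18.02) = 0.2164; mass H = 0.2164 × 1.008 = 0.2182 g
mass O = 3.25 − (1.517) = 1.733 g → mol O = 0.1083
Smallest is C at 0.1082 mol; normalising gives C 1.000, H 2.001, O 1.001
→ CH2O

CH2O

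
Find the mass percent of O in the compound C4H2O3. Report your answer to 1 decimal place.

Molar mass = 4(12.01) + 2(1.008) + 3(16.00) = 98.056 g/mol
Mass of O per mole = 3 × 16.00 = 48.000 g
% O = 48.000 / 98.056 × 100 = 49.0%

49.0%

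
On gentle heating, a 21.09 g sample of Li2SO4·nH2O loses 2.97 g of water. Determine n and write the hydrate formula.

Li2SO4·H2O

Mass of anhydrous Li2SO4 = 21.09 − 2.97 = 18.12 g
mol H2O = 2.97 / 18.02 = 0.1648
Molar mass of Li2SO4 = 109.95 g/mol → mol Li2SO4 = 18.12 / 109.95 = 0.1648
n = 0.1648 / 0.1648 = 1.00 ≈ 1 → Li2SO4·H2O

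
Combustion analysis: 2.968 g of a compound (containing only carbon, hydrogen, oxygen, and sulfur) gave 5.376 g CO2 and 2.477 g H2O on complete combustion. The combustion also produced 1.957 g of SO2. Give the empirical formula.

C8H18OS2

mol C = 5.376 / 44.01 = 0.1222; mass C = 0.1222 × 12.01 = 1.467 g
mol H = 2 × (2.477 / 18.02) = 0.2749; mass H = 0.2749 × 1.008 = 0.2771 g
mol S = 1.957 / 64.07 = 0.03054; mass S = 0.9796 g
mass O = 2.968 − (2.724) = 0.2442 g → mol O = 0.01527
Smallest is O at 0.01527 mol; normalising gives C 8.002, H 18.009, O 1.000, S 2.001
→ C8H18OS2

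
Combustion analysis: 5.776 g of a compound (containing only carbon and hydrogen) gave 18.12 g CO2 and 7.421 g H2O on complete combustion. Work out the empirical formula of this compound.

CH2

mol C = 18.12 / 44.01 = 0.4117; mass C = 0.4117 × 12.01 = 4.945 g
mol H = 2 × (7.421 / 18.02) = 0.8236; mass H = 0.8236 × 1.008 = 0.8302 g
Smallest is C at 0.4117 mol; normalising gives C 1.000, H 2.000
→ CH2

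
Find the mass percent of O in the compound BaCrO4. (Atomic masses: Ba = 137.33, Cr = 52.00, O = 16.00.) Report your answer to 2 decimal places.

Molar mass = 1(137.33) + 1(52.00) + 4(16.00) = 253.330 g/mol
Mass of O per mole = 4 × 16.00 = 64.000 g
% O = 64.000 / 253.330 × 100 = 25.26%

25.26%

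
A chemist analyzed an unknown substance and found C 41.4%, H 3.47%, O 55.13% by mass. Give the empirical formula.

CHO

Assume 100 g: 41.4 g C, 3.47 g H, 55.13 g O.
Moles — C: 41.4 / 12.01 = 3.447 mol; H: 3.47 / 1.008 = 3.442 mol; O: 55.13 / 16.00 = 3.446 mol
Ratios (÷ 3.442): C 1.001, H 1.000, O 1.001
→ CHO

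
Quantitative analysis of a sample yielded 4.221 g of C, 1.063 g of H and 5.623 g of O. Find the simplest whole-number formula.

CH3O

Moles — C: 4.221 / 12.01 = 0.3515 mol; H: 1.063 / 1.008 = 1.055 mol; O: 5.623 / 16.00 = 0.3514 mol
Smallest is O at 0.3514 mol; normalising gives C 1.000, H 3.001, O 1.000
≈ 1:3:1 → CH3O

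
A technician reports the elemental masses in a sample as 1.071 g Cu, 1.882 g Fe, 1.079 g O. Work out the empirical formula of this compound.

CuFe2O4

Moles — Cu: 1.071 / 63.55 = 0.01685 mol; Fe: 1.882 / 55.85 = 0.0337 mol; O: 1.079 / 16.00 = 0.06744 mol
Ratios (÷ 0.01685): Cu 1.000, Fe 2.000, O 4.002
Ratio ≈ 1:2:4, so the empirical formula is CuFe2O4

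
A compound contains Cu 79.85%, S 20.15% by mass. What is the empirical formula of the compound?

Cu2S

Assume 100 g: 79.85 g Cu, 20.15 g S.
Moles — Cu: 79.85 / 63.55 = 1.256 mol; S: 20.15 / 32.07 = 0.6283 mol
Ratios (÷ 0.6283): Cu 2.000, S 1.000
→ Cu2S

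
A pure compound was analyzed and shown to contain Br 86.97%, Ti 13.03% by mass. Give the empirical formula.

Br4Ti

Assume 100 g: 86.97 g Br, 13.03 g Ti.
Moles — Br: 86.97 / 79.90 = 1.088 mol; Ti: 13.03 / 47.87 = 0.2722 mol
Divide by the smallest (0.2722 mol Ti): Br 3.999, Ti 1.000
→ Br4Ti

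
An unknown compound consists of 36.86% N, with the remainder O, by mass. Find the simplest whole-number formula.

Assume 100 g: 36.86 g N, 63.14 g O.
n(N) = 36.86/14.01 = 2.631, n(O) = 63.14/16.00 = 3.946
Divide by the smallest (2.631 mol N): N 1.000, O 1.500
×2: N 2.00, O 3.00 → N2O3

N2O3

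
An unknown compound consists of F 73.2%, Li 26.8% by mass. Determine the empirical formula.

Assume 100 g: 73.2 g F, 26.8 g Li.
n(F) = 73.2/19.00 = 3.853, n(Li) = 26.8/6.94 = 3.862
Smallest is F at 3.853 mol; normalising gives F 1.000, Li 1.002
Ratio ≈ 1:1, so the empirical formula is FLi

FLi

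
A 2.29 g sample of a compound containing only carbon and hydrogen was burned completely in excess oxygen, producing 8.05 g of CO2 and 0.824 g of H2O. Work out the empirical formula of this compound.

mol C = 8.05 / 44.01 = 0.1829; mass C = 0.1829 × 12.01 = 2.197 g
mol H = 2 × (0.824 / 18.02) = 0.09145; mass H = 0.09145 × 1.008 = 0.09219 g
Ratios (÷ 0.09145): C 2.000, H 1.000
→ C2H

C2H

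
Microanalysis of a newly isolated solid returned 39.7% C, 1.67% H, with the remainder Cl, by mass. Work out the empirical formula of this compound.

Assume 100 g: 39.7 g C, 1.67 g H, 58.63 g Cl.
Moles — C: 39.7 / 12.01 = 3.306 mol; H: 1.67 / 1.008 = 1.657 mol; Cl: 58.63 / 35.45 = 1.654 mol
Ratios (÷ 1.654): C 1.999, H 1.002, Cl 1.000
→ C2HCl

C2HCl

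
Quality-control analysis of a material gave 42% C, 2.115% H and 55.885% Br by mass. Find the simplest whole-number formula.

Assume 100 g: 42 g C, 2.115 g H, 55.885 g Br.
n(C) = 42/12.01 = 3.497, n(H) = 2.115/1.008 = 2.098, n(Br) = 55.885/79.90 = 0.6994
Ratios (÷ 0.6994): C 5.000, H 3.000, Br 1.000
≈ 5:3:1 → C5H3Br

C5H3Br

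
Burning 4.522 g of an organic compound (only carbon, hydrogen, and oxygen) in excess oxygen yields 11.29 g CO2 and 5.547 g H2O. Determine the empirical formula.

C5H12O

mol C = 11.29 / 44.01 = 0.2565; mass C = 0.2565 × 12.01 = 3.081 g
mol H = 2 × (5.547 / 18.02) = 0.6156; mass H = 0.6156 × 1.008 = 0.6206 g
mass O = 4.522 − (3.702) = 0.8205 g → mol O = 0.05128
Ratios (÷ 0.05128): C 5.003, H 12.006, O 1.000
→ C5H12O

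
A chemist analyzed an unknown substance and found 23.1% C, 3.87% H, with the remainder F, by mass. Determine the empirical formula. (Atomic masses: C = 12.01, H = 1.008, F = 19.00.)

Assume 100 g: 23.1 g C, 3.87 g H, 73.03 g F.
Moles — C: 23.1 / 12.01 = 1.923 mol; H: 3.87 / 1.008 = 3.839 mol; F: 73.03 / 19.00 = 3.844 mol
Smallest is C at 1.923 mol; normalising gives C 1.000, H 1.996, F 1.998
→ CH2F2

CH2F2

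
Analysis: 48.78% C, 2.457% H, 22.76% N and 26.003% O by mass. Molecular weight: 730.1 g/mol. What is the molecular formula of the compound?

C30H18N12O12

Assume 100 g: 48.78 g C, 2.457 g H, 22.76 g N, 26.003 g O.
Moles — C: 48.78 / 12.01 = 4.062 mol; H: 2.457 / 1.008 = 2.438 mol; N: 22.76 / 14.01 = 1.625 mol; O: 26.003 / 16.00 = 1.625 mol
Divide by the smallest (1.625 mol N): C 2.500, H 1.500, N 1.000, O 1.000
×2: C 5.00, H 3.00, N 2.00, O 2.00 → C5H3N2O2
Empirical-formula mass = 123.09 g/mol
n = 730.1 / 123.09 = 5.93 ≈ 6
Molecular formula = (C5H3N2O2)×6 = C30H18N12O12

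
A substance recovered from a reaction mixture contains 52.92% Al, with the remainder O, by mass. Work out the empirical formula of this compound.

Assume 100 g: 52.92 g Al, 47.08 g O.
n(Al) = 52.92/26.98 = 1.961, n(O) = 47.08/16.00 = 2.942
Divide by the smallest (1.961 mol Al): Al 1.000, O 1.500
Scaling by 2: Al 2.00, O 3.00 → Al2O3

Al2O3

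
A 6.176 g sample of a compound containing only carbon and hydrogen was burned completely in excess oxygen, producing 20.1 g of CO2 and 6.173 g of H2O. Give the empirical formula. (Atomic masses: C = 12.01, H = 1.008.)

mol C = 20.1 / 44.01 = 0.4567; mass C = 0.4567 × 12.01 = 5.485 g
mol H = 2 × (6.173 / 18.02) = 0.6851; mass H = 0.6851 × 1.008 = 0.6906 g
Divide by the smallest (0.4567 mol C): C 1.000, H 1.500
×2: C 2.00, H 3.00 → C2H3

C2H3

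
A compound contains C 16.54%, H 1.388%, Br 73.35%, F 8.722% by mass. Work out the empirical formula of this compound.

C3H3Br2F

Assume 100 g: 16.54 g C, 1.388 g H, 73.35 g Br, 8.722 g F.
n(C) = 16.54/12.01 = 1.377, n(H) = 1.388/1.008 = 1.377, n(Br) = 73.35/79.90 = 0.918, n(F) = 8.722/19.00 = 0.4591
Smallest is F at 0.4591 mol; normalising gives C 3.000, H 3.000, Br 2.000, F 1.000
≈ 3:3:2:1 → C3H3Br2F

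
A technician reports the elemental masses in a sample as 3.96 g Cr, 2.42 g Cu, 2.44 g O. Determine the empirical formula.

Cr2CuO4

Cr: 3.96 g ÷ 52.00 g/mol = 0.07615 mol
Cu: 2.42 g ÷ 63.55 g/mol = 0.03808 mol
O: 2.44 g ÷ 16.00 g/mol = 0.1525 mol
Smallest is Cu at 0.03808 mol; normalising gives Cr 2.000, Cu 1.000, O 4.005
→ Cr2CuO4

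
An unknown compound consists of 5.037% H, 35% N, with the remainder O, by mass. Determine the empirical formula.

H4N2O3

Assume 100 g: 5.037 g H, 35 g N, 59.963 g O.
Moles — H: 5.037 / 1.008 = 4.997 mol; N: 35 / 14.01 = 2.498 mol; O: 59.963 / 16.00 = 3.748 mol
Divide by the smallest (2.498 mol N): H 2.000, N 1.000, O 1.500
Scaling by 2: H 4.00, N 2.00, O 3.00 → H4N2O3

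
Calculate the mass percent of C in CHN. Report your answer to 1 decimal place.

Molar mass = 1(12.01) + 1(1.008) + 1(14.01) = 27.028 g/mol
Mass of C per mole = 1 × 12.01 = 12.010 g
% C = 12.010 / 27.028 × 100 = 44.4%

44.4%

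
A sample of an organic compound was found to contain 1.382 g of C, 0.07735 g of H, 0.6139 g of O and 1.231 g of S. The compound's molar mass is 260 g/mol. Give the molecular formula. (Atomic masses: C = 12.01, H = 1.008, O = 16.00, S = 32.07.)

C9H6O3S3

n(C) = 1.382/12.01 = 0.1151, n(H) = 0.07735/1.008 = 0.07674, n(O) = 0.6139/16.00 = 0.03837, n(S) = 1.231/32.07 = 0.03838
Ratios (÷ 0.03837): C 2.999, H 2.000, O 1.000, S 1.000
Ratio ≈ 3:2:1:1, so the empirical formula is C3H2OS
Empirical-formula mass = 86.12 g/mol
n = 260 / 86.12 = 3.02 ≈ 3
Molecular formula = (C3H2OS)×3 = C9H6O3S3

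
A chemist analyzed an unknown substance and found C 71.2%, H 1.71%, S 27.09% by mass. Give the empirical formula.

C7H2S

Assume 100 g: 71.2 g C, 1.71 g H, 27.09 g S.
n(C) = 71.2/12.01 = 5.928, n(H) = 1.71/1.008 = 1.696, n(S) = 27.09/32.07 = 0.8447
Ratios (÷ 0.8447): C 7.018, H 2.008, S 1.000
≈ 7:2:1 → C7H2S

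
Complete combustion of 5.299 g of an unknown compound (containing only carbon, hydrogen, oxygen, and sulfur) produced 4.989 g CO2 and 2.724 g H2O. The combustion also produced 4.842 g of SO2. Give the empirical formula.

mol C = 4.989 / 44.01 = 0.1134; mass C = 0.1134 × 12.01 = 1.361 g
mol H = 2 × (2.724 / 18.02) = 0.3023; mass H = 0.3023 × 1.008 = 0.3047 g
mol S = 4.842 / 64.07 = 0.07557; mass S = 2.424 g
mass O = 5.299 − (4.090) = 1.209 g → mol O = 0.07557
Smallest is O at 0.07557 mol; normalising gives C 1.500, H 4.001, O 1.000, S 1.000
Scaling by 2: C 3.00, H 8.00, O 2.00, S 2.00 → C3H8O2S2

C3H8O2S2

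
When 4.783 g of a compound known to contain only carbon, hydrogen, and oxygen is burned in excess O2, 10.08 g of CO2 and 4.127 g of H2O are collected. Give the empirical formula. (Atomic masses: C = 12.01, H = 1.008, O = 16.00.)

C7H14O3

mol C = 10.08 / 44.01 = 0.2290; mass C = 0.2290 × 12.01 = 2.751 g
mol H = 2 × (4.127 / 18.02) = 0.4580; mass H = 0.4580 × 1.008 = 0.4617 g
mass O = 4.783 − (3.212) = 1.571 g → mol O = 0.09816
Ratios (÷ 0.09816): C 2.333, H 4.666, O 1.000
×3: C 7.00, H 14.00, O 3.00 → C7H14O3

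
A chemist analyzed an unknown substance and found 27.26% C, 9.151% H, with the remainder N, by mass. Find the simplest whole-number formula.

Assume 100 g: 27.26 g C, 9.151 g H, 63.589 g N.
Moles — C: 27.26 / 12.01 = 2.27 mol; H: 9.151 / 1.008 = 9.078 mol; N: 63.589 / 14.01 = 4.539 mol
Ratios (÷ 2.27): C 1.000, H 4.000, N 2.000
→ CH4N2

CH4N2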